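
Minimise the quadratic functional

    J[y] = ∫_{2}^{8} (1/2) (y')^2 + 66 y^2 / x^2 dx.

The Lagrangian is L = (1/2) (y')^2 + 66 y^2 / x^2.
Compute ∂L/∂y = 132y/x^2, ∂L/∂y' = y'.
The Euler-Lagrange equation d/dx(∂L/∂y') − ∂L/∂y = 0 reduces to
    y'' − 132/x^2 · y = 0  (x > 0).
Its general solution is
    y(x) = A x^12 + B x^(-11),
with A, B fixed by the endpoint conditions.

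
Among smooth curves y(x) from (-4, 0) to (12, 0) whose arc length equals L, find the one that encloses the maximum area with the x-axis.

Set up the augmented Lagrangian using a multiplier λ for the length constraint:
    F(y, y') = y − λ sqrt(1 + y'^2).
F has no explicit x dependence, so the Beltrami identity yields a first integral
    F − y' ∂F/∂y' = C.
Compute ∂F/∂y' = −λ y' / sqrt(1 + y'^2). Then
    y − λ sqrt(1 + y'^2) + λ y'^2 / sqrt(1 + y'^2) = C
    ⇒  y − λ / sqrt(1 + y'^2) = C.
Solving for y' and integrating gives
    (x − a)^2 + (y − b)^2 = λ^2,
a circular arc of radius λ. The constants a, b are determined by the endpoint conditions y(-4) = y(12) = 0, and λ is fixed implicitly by the length constraint
    ∫_{-4}^{12} sqrt(1 + y'^2) dx = L.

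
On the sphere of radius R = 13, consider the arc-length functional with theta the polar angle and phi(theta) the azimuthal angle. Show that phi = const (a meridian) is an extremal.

On the sphere of radius R = 13 with spherical coordinates (θ, φ), the induced metric is
    ds^2 = 169(dθ^2 + sin^2(θ) dφ^2).
Using θ as the parameter, the arc-length functional becomes
    J[φ] = ∫ 13 sqrt(1 + sin^2(θ) (dφ/dθ)^2) dθ.
So L = 13 sqrt(1 + sin^2(θ) φ'^2). Compute
    ∂L/∂φ = 0  (L has no explicit φ dependence),
    ∂L/∂φ' = 13 sin^2(θ) φ' / sqrt(1 + sin^2(θ) φ'^2).
For the candidate φ(θ) = c (constant), φ' = 0, so ∂L/∂φ' evaluated along the candidate vanishes, and ∂L/∂φ is identically zero. Hence
    d/dθ(∂L/∂φ') − ∂L/∂φ = 0
is satisfied. Therefore meridians φ = const are extremals of arc length — they are geodesics on the sphere.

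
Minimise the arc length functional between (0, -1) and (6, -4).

Arc-length functional: J[y] = ∫ sqrt(1 + (y')^2) dx.
Lagrangian L = sqrt(1 + (y')^2) has no explicit y dependence, so ∂L/∂y = 0 and the Euler-Lagrange equation gives
    d/dx( y' / sqrt(1 + (y')^2) ) = 0  ⇒  y' / sqrt(1 + (y')^2) = const.
Hence y' is constant, so y(x) is affine.
Fitting the endpoints (0, -1) and (6, -4):
    slope m = ((-4) − (-1)) / (6 − 0) = -1/2,
    intercept c = (-1) − m·0 = -1.
Extremal: y(x) = (-1/2) x - 1.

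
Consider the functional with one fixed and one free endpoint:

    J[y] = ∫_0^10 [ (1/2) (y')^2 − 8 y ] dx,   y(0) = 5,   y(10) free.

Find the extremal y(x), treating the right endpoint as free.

The Lagrangian L = (1/2) (y')^2 − 8 y gives
    ∂L/∂y = −8,   ∂L/∂y' = y'.
Euler-Lagrange: d/dx(y') − (−8) = 0, i.e. y'' + 8 = 0, so
    y(x) = −(8/2) x^2 + C1 x + C2.
Fixed left endpoint y(0) = 5 ⇒ C2 = 5.
The right endpoint x = 10 is free, so the natural (transversality) condition is ∂L/∂y' |_{x=10} = 0, i.e. y'(10) = 0.
Compute y'(x) = −8 x + C1, so y'(10) = −80 + C1 = 0 ⇒ C1 = 80.
Therefore the extremal is
    y(x) = −4 x^2 + 80 x + 5.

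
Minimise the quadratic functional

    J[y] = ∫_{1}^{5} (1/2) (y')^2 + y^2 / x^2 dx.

The Lagrangian is L = (1/2) (y')^2 + y^2 / x^2.
Compute ∂L/∂y = 2y/x^2, ∂L/∂y' = y'.
The Euler-Lagrange equation d/dx(∂L/∂y') − ∂L/∂y = 0 reduces to
    y'' − 2/x^2 · y = 0  (x > 0).
Its general solution is
    y(x) = A x^2 + B / x,
with A, B fixed by the endpoint conditions.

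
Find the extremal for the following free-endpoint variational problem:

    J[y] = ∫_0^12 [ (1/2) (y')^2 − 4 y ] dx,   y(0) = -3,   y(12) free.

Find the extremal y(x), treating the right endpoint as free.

The Lagrangian L = (1/2) (y')^2 − 4 y gives
    ∂L/∂y = −4,   ∂L/∂y' = y'.
Euler-Lagrange: d/dx(y') − (−4) = 0, i.e. y'' + 4 = 0, so
    y(x) = −(4/2) x^2 + C1 x + C2.
Fixed left endpoint y(0) = -3 ⇒ C2 = -3.
The right endpoint x = 12 is free, so the natural (transversality) condition is ∂L/∂y' |_{x=12} = 0, i.e. y'(12) = 0.
Compute y'(x) = −4 x + C1, so y'(12) = −48 + C1 = 0 ⇒ C1 = 48.
Therefore the extremal is
    y(x) = −2 x^2 + 48 x − 3.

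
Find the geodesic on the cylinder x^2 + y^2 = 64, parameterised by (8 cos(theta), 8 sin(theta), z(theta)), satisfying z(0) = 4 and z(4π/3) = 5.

Parameterise the cylinder of radius R = 8 as
    r(θ) = (8 cos θ, 8 sin θ, z(θ)).
The arc-length element is
    ds = sqrt(64 + (dz/dθ)^2) dθ,
so the Lagrangian is L = sqrt(64 + z'^2).
L depends on z' only, not on z or θ, so ∂L/∂z = 0 and
    ∂L/∂z' = z' / sqrt(64 + z'^2).
The Euler-Lagrange equation gives
    d/dθ( z' / sqrt(64 + z'^2) ) = 0,
so z' is constant. Integrating once:
    z(θ) = a θ + b,
a helix on the cylinder (a straight line when the cylinder is unrolled). The constants a, b are determined by the endpoint conditions.
With endpoint conditions z(0) = 4 and z(4π/3) = 5: from z(0) = b we get b = 4, and a·4π/3 + 4 = 5 gives a = 3/(4π), so
    z(θ) = (3/(4π)) θ + 4.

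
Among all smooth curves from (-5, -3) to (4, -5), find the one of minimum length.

Arc-length functional: J[y] = ∫ sqrt(1 + (y')^2) dx.
Lagrangian L = sqrt(1 + (y')^2) has no explicit y dependence, so ∂L/∂y = 0 and the Euler-Lagrange equation gives
    d/dx( y' / sqrt(1 + (y')^2) ) = 0  ⇒  y' / sqrt(1 + (y')^2) = const.
Hence y' is constant, so y(x) is affine.
Fitting the endpoints (-5, -3) and (4, -5):
    slope m = ((-5) − (-3)) / (4 − (-5)) = -2/9,
    intercept c = (-3) − m·(-5) = -37/9.
Extremal: y(x) = (-2/9) x - 37/9.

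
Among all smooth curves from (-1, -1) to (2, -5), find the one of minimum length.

Arc-length functional: J[y] = ∫ sqrt(1 + (y')^2) dx.
Lagrangian L = sqrt(1 + (y')^2) has no explicit y dependence, so ∂L/∂y = 0 and the Euler-Lagrange equation gives
    d/dx( y' / sqrt(1 + (y')^2) ) = 0  ⇒  y' / sqrt(1 + (y')^2) = const.
Hence y' is constant, so y(x) is affine.
Fitting the endpoints (-1, -1) and (2, -5):
    slope m = ((-5) − (-1)) / (2 − (-1)) = -4/3,
    intercept c = (-1) − m·(-1) = -7/3.
Extremal: y(x) = (-4/3) x - 7/3.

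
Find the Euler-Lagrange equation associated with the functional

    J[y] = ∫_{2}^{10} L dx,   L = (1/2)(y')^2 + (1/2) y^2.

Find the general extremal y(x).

The Lagrangian is L = (1/2)(y')^2 + (1/2) y^2.
∂L/∂y = y.
∂L/∂y' = y'.
The Euler-Lagrange equation d/dx(∂L/∂y') − ∂L/∂y = 0 becomes:
    y'' - y = 0
General solution: y(x) = A e^x + B e^(-x), where A and B are arbitrary constants fixed by the endpoint conditions.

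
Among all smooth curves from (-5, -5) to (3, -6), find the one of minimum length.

Arc-length functional: J[y] = ∫ sqrt(1 + (y')^2) dx.
Lagrangian L = sqrt(1 + (y')^2) has no explicit y dependence, so ∂L/∂y = 0 and the Euler-Lagrange equation gives
    d/dx( y' / sqrt(1 + (y')^2) ) = 0  ⇒  y' / sqrt(1 + (y')^2) = const.
Hence y' is constant, so y(x) is affine.
Fitting the endpoints (-5, -5) and (3, -6):
    slope m = ((-6) − (-5)) / (3 − (-5)) = -1/8,
    intercept c = (-5) − m·(-5) = -45/8.
Extremal: y(x) = (-1/8) x - 45/8.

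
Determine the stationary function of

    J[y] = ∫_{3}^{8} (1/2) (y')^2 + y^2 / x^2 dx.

The Lagrangian is L = (1/2) (y')^2 + y^2 / x^2.
Compute ∂L/∂y = 2y/x^2, ∂L/∂y' = y'.
The Euler-Lagrange equation d/dx(∂L/∂y') − ∂L/∂y = 0 reduces to
    y'' − 2/x^2 · y = 0  (x > 0).
Its general solution is
    y(x) = A x^2 + B / x,
with A, B fixed by the endpoint conditions.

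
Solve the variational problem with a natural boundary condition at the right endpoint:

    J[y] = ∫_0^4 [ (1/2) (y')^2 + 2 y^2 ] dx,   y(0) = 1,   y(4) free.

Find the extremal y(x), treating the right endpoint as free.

The Lagrangian L = (1/2) (y')^2 + 2 y^2 gives
    ∂L/∂y = 4 y,   ∂L/∂y' = y'.
Euler-Lagrange: y'' − 4 y = 0.
With k = 2, the general solution is
    y(x) = A cosh(2 x) + B sinh(2 x).
Fixed left endpoint y(0) = 1 ⇒ A = 1.
The right endpoint x = 4 is free, so the natural (transversality) condition is ∂L/∂y' |_{x=4} = 0, i.e. y'(4) = 0.
Compute y'(x) = A k sinh(k x) + B k cosh(k x), so
    y'(4) = A k sinh(k·4) + B k cosh(k·4) = 0
    ⇒ B = −A tanh(k·4) = − tanh(2·4).
Therefore the extremal is
    y(x) = cosh(2 x) − tanh(2·4) sinh(2 x).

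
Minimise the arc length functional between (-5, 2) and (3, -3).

Arc-length functional: J[y] = ∫ sqrt(1 + (y')^2) dx.
Lagrangian L = sqrt(1 + (y')^2) has no explicit y dependence, so ∂L/∂y = 0 and the Euler-Lagrange equation gives
    d/dx( y' / sqrt(1 + (y')^2) ) = 0  ⇒  y' / sqrt(1 + (y')^2) = const.
Hence y' is constant, so y(x) is affine.
Fitting the endpoints (-5, 2) and (3, -3):
    slope m = ((-3) − 2) / (3 − (-5)) = -5/8,
    intercept c = 2 − m·(-5) = -9/8.
Extremal: y(x) = (-5/8) x - 9/8.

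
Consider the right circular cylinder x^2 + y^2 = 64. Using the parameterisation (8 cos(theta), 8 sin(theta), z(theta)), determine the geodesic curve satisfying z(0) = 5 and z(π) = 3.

Parameterise the cylinder of radius R = 8 as
    r(θ) = (8 cos θ, 8 sin θ, z(θ)).
The arc-length element is
    ds = sqrt(64 + (dz/dθ)^2) dθ,
so the Lagrangian is L = sqrt(64 + z'^2).
L depends on z' only, not on z or θ, so ∂L/∂z = 0 and
    ∂L/∂z' = z' / sqrt(64 + z'^2).
The Euler-Lagrange equation gives
    d/dθ( z' / sqrt(64 + z'^2) ) = 0,
so z' is constant. Integrating once:
    z(θ) = a θ + b,
a helix on the cylinder (a straight line when the cylinder is unrolled). The constants a, b are determined by the endpoint conditions.
With endpoint conditions z(0) = 5 and z(π) = 3: from z(0) = b we get b = 5, and a·π + 5 = 3 gives a = -2/π, so
    z(θ) = (-2/π) θ + 5.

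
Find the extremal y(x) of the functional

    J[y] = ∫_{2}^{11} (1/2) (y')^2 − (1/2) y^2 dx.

The Lagrangian is L = (1/2) (y')^2 − (1/2) y^2.
Compute ∂L/∂y = -y, ∂L/∂y' = y'.
The Euler-Lagrange equation d/dx(∂L/∂y') − ∂L/∂y = 0 reduces to
    y'' + y = 0.
Its general solution is
    y(x) = A sin(x) + B cos(x),
with A, B fixed by the endpoint conditions.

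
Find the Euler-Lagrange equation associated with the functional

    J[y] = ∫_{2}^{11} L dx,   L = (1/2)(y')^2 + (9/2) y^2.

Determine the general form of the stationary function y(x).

The Lagrangian is L = (1/2)(y')^2 + (9/2) y^2.
∂L/∂y = 9y.
∂L/∂y' = y'.
The Euler-Lagrange equation d/dx(∂L/∂y') − ∂L/∂y = 0 becomes:
    y'' - 9 y = 0
General solution: y(x) = A e^(3x) + B e^(-3x), where A and B are arbitrary constants fixed by the endpoint conditions.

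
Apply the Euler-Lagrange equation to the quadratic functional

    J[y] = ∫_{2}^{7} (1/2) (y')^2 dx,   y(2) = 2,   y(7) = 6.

The Lagrangian is L = (1/2) (y')^2.
Compute ∂L/∂y = 0, ∂L/∂y' = y'.
The Euler-Lagrange equation d/dx(∂L/∂y') − ∂L/∂y = 0 reduces to
    y'' = 0.
Its general solution is
    y(x) = A x + B,
with A, B fixed by the endpoint conditions.
Applying the endpoint conditions y(2) = 2 and y(7) = 6: solve A·2 + B = 2 and A·7 + B = 6. Subtracting gives A(7 − 2) = 6 − 2, so A = 4/5, and B = 2 − A·2 = 2/5. Therefore
    y(x) = (4/5) x + 2/5.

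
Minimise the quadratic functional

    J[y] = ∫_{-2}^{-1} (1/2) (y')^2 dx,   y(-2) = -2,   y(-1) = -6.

The Lagrangian is L = (1/2) (y')^2.
Compute ∂L/∂y = 0, ∂L/∂y' = y'.
The Euler-Lagrange equation d/dx(∂L/∂y') − ∂L/∂y = 0 reduces to
    y'' = 0.
Its general solution is
    y(x) = A x + B,
with A, B fixed by the endpoint conditions.
Applying the endpoint conditions y(-2) = -2 and y(-1) = -6: solve A·-2 + B = -2 and A·-1 + B = -6. Subtracting gives A(-1 − -2) = -6 − -2, so A = -4, and B = -2 − A·-2 = -10. Therefore
    y(x) = -4 x - 10.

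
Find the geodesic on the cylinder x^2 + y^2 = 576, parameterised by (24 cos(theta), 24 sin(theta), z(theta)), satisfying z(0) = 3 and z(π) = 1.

Parameterise the cylinder of radius R = 24 as
    r(θ) = (24 cos θ, 24 sin θ, z(θ)).
The arc-length element is
    ds = sqrt(576 + (dz/dθ)^2) dθ,
so the Lagrangian is L = sqrt(576 + z'^2).
L depends on z' only, not on z or θ, so ∂L/∂z = 0 and
    ∂L/∂z' = z' / sqrt(576 + z'^2).
The Euler-Lagrange equation gives
    d/dθ( z' / sqrt(576 + z'^2) ) = 0,
so z' is constant. Integrating once:
    z(θ) = a θ + b,
a helix on the cylinder (a straight line when the cylinder is unrolled). The constants a, b are determined by the endpoint conditions.
With endpoint conditions z(0) = 3 and z(π) = 1: from z(0) = b we get b = 3, and a·π + 3 = 1 gives a = -2/π, so
    z(θ) = (-2/π) θ + 3.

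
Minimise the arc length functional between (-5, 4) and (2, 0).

Arc-length functional: J[y] = ∫ sqrt(1 + (y')^2) dx.
Lagrangian L = sqrt(1 + (y')^2) has no explicit y dependence, so ∂L/∂y = 0 and the Euler-Lagrange equation gives
    d/dx( y' / sqrt(1 + (y')^2) ) = 0  ⇒  y' / sqrt(1 + (y')^2) = const.
Hence y' is constant, so y(x) is affine.
Fitting the endpoints (-5, 4) and (2, 0):
    slope m = (0 − 4) / (2 − (-5)) = -4/7,
    intercept c = 4 − m·(-5) = 8/7.
Extremal: y(x) = (-4/7) x + 8/7.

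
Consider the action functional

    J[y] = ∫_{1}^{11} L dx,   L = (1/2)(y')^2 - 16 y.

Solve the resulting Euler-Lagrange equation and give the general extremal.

The Lagrangian is L = (1/2)(y')^2 - 16 y.
∂L/∂y = -16.
∂L/∂y' = y'.
The Euler-Lagrange equation d/dx(∂L/∂y') − ∂L/∂y = 0 becomes:
    y'' + 16 = 0
General solution: y(x) = -8 x^2 + A x + B, where A and B are arbitrary constants fixed by the endpoint conditions.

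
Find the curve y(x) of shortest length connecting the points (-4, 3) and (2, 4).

Arc-length functional: J[y] = ∫ sqrt(1 + (y')^2) dx.
Lagrangian L = sqrt(1 + (y')^2) has no explicit y dependence, so ∂L/∂y = 0 and the Euler-Lagrange equation gives
    d/dx( y' / sqrt(1 + (y')^2) ) = 0  ⇒  y' / sqrt(1 + (y')^2) = const.
Hence y' is constant, so y(x) is affine.
Fitting the endpoints (-4, 3) and (2, 4):
    slope m = (4 − 3) / (2 − (-4)) = 1/6,
    intercept c = 3 − m·(-4) = 11/3.
Extremal: y(x) = (1/6) x + 11/3.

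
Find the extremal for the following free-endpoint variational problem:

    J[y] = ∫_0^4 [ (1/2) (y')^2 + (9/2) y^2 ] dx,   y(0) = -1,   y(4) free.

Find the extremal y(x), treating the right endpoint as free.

The Lagrangian L = (1/2) (y')^2 + (9/2) y^2 gives
    ∂L/∂y = 9 y,   ∂L/∂y' = y'.
Euler-Lagrange: y'' − 9 y = 0.
With k = 3, the general solution is
    y(x) = A cosh(3 x) + B sinh(3 x).
Fixed left endpoint y(0) = -1 ⇒ A = -1.
The right endpoint x = 4 is free, so the natural (transversality) condition is ∂L/∂y' |_{x=4} = 0, i.e. y'(4) = 0.
Compute y'(x) = A k sinh(k x) + B k cosh(k x), so
    y'(4) = A k sinh(k·4) + B k cosh(k·4) = 0
    ⇒ B = −A tanh(k·4) = tanh(3·4).
Therefore the extremal is
    y(x) = −cosh(3 x) + tanh(3·4) sinh(3 x).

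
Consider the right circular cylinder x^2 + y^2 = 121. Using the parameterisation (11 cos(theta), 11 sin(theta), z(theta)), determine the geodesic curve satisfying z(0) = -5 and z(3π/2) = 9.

Parameterise the cylinder of radius R = 11 as
    r(θ) = (11 cos θ, 11 sin θ, z(θ)).
The arc-length element is
    ds = sqrt(121 + (dz/dθ)^2) dθ,
so the Lagrangian is L = sqrt(121 + z'^2).
L depends on z' only, not on z or θ, so ∂L/∂z = 0 and
    ∂L/∂z' = z' / sqrt(121 + z'^2).
The Euler-Lagrange equation gives
    d/dθ( z' / sqrt(121 + z'^2) ) = 0,
so z' is constant. Integrating once:
    z(θ) = a θ + b,
a helix on the cylinder (a straight line when the cylinder is unrolled). The constants a, b are determined by the endpoint conditions.
With endpoint conditions z(0) = -5 and z(3π/2) = 9: from z(0) = b we get b = -5, and a·3π/2 + -5 = 9 gives a = 28/(3π), so
    z(θ) = (28/(3π)) θ − 5.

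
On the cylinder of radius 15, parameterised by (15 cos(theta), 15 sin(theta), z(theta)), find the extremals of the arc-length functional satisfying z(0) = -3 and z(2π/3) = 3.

Parameterise the cylinder of radius R = 15 as
    r(θ) = (15 cos θ, 15 sin θ, z(θ)).
The arc-length element is
    ds = sqrt(225 + (dz/dθ)^2) dθ,
so the Lagrangian is L = sqrt(225 + z'^2).
L depends on z' only, not on z or θ, so ∂L/∂z = 0 and
    ∂L/∂z' = z' / sqrt(225 + z'^2).
The Euler-Lagrange equation gives
    d/dθ( z' / sqrt(225 + z'^2) ) = 0,
so z' is constant. Integrating once:
    z(θ) = a θ + b,
a helix on the cylinder (a straight line when the cylinder is unrolled). The constants a, b are determined by the endpoint conditions.
With endpoint conditions z(0) = -3 and z(2π/3) = 3: from z(0) = b we get b = -3, and a·2π/3 + -3 = 3 gives a = 9/π, so
    z(θ) = (9/π) θ − 3.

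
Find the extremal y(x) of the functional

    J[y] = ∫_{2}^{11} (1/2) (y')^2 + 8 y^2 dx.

The Lagrangian is L = (1/2) (y')^2 + 8 y^2.
Compute ∂L/∂y = 16y, ∂L/∂y' = y'.
The Euler-Lagrange equation d/dx(∂L/∂y') − ∂L/∂y = 0 reduces to
    y'' − 16 y = 0.
Its general solution is
    y(x) = A e^(4x) + B e^(−4x),
with A, B fixed by the endpoint conditions.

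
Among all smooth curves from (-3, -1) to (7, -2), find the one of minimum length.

Arc-length functional: J[y] = ∫ sqrt(1 + (y')^2) dx.
Lagrangian L = sqrt(1 + (y')^2) has no explicit y dependence, so ∂L/∂y = 0 and the Euler-Lagrange equation gives
    d/dx( y' / sqrt(1 + (y')^2) ) = 0  ⇒  y' / sqrt(1 + (y')^2) = const.
Hence y' is constant, so y(x) is affine.
Fitting the endpoints (-3, -1) and (7, -2):
    slope m = ((-2) − (-1)) / (7 − (-3)) = -1/10,
    intercept c = (-1) − m·(-3) = -13/10.
Extremal: y(x) = (-1/10) x - 13/10.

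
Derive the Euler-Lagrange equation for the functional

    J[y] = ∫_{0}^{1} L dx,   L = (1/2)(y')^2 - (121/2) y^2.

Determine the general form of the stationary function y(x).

The Lagrangian is L = (1/2)(y')^2 - (121/2) y^2.
∂L/∂y = -121y.
∂L/∂y' = y'.
The Euler-Lagrange equation d/dx(∂L/∂y') − ∂L/∂y = 0 becomes:
    y'' + 121 y = 0
General solution: y(x) = A sin(11x) + B cos(11x), where A and B are arbitrary constants fixed by the endpoint conditions.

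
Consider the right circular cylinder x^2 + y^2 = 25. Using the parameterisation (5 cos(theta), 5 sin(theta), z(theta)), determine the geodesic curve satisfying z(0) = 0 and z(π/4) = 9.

Parameterise the cylinder of radius R = 5 as
    r(θ) = (5 cos θ, 5 sin θ, z(θ)).
The arc-length element is
    ds = sqrt(25 + (dz/dθ)^2) dθ,
so the Lagrangian is L = sqrt(25 + z'^2).
L depends on z' only, not on z or θ, so ∂L/∂z = 0 and
    ∂L/∂z' = z' / sqrt(25 + z'^2).
The Euler-Lagrange equation gives
    d/dθ( z' / sqrt(25 + z'^2) ) = 0,
so z' is constant. Integrating once:
    z(θ) = a θ + b,
a helix on the cylinder (a straight line when the cylinder is unrolled). The constants a, b are determined by the endpoint conditions.
With endpoint conditions z(0) = 0 and z(π/4) = 9: from z(0) = b we get b = 0, and a·π/4 + 0 = 9 gives a = 36/π, so
    z(θ) = (36/π) θ.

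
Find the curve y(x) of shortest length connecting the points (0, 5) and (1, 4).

Arc-length functional: J[y] = ∫ sqrt(1 + (y')^2) dx.
Lagrangian L = sqrt(1 + (y')^2) has no explicit y dependence, so ∂L/∂y = 0 and the Euler-Lagrange equation gives
    d/dx( y' / sqrt(1 + (y')^2) ) = 0  ⇒  y' / sqrt(1 + (y')^2) = const.
Hence y' is constant, so y(x) is affine.
Fitting the endpoints (0, 5) and (1, 4):
    slope m = (4 − 5) / (1 − 0) = -1,
    intercept c = 5 − m·0 = 5.
Extremal: y(x) = -x + 5.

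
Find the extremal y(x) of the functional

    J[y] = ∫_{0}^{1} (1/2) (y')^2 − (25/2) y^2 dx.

The Lagrangian is L = (1/2) (y')^2 − (25/2) y^2.
Compute ∂L/∂y = -25y, ∂L/∂y' = y'.
The Euler-Lagrange equation d/dx(∂L/∂y') − ∂L/∂y = 0 reduces to
    y'' + 25 y = 0.
Its general solution is
    y(x) = A sin(5x) + B cos(5x),
with A, B fixed by the endpoint conditions.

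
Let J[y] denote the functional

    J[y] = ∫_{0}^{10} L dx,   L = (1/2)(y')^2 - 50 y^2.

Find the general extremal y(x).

The Lagrangian is L = (1/2)(y')^2 - 50 y^2.
∂L/∂y = -100y.
∂L/∂y' = y'.
The Euler-Lagrange equation d/dx(∂L/∂y') − ∂L/∂y = 0 becomes:
    y'' + 100 y = 0
General solution: y(x) = A sin(10x) + B cos(10x), where A and B are arbitrary constants fixed by the endpoint conditions.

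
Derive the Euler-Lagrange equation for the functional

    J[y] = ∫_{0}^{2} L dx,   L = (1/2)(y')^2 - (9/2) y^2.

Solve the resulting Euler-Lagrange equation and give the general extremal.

The Lagrangian is L = (1/2)(y')^2 - (9/2) y^2.
∂L/∂y = -9y.
∂L/∂y' = y'.
The Euler-Lagrange equation d/dx(∂L/∂y') − ∂L/∂y = 0 becomes:
    y'' + 9 y = 0
General solution: y(x) = A sin(3x) + B cos(3x), where A and B are arbitrary constants fixed by the endpoint conditions.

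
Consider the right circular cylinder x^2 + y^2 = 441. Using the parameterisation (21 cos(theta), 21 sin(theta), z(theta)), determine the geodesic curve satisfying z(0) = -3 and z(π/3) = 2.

Parameterise the cylinder of radius R = 21 as
    r(θ) = (21 cos θ, 21 sin θ, z(θ)).
The arc-length element is
    ds = sqrt(441 + (dz/dθ)^2) dθ,
so the Lagrangian is L = sqrt(441 + z'^2).
L depends on z' only, not on z or θ, so ∂L/∂z = 0 and
    ∂L/∂z' = z' / sqrt(441 + z'^2).
The Euler-Lagrange equation gives
    d/dθ( z' / sqrt(441 + z'^2) ) = 0,
so z' is constant. Integrating once:
    z(θ) = a θ + b,
a helix on the cylinder (a straight line when the cylinder is unrolled). The constants a, b are determined by the endpoint conditions.
With endpoint conditions z(0) = -3 and z(π/3) = 2: from z(0) = b we get b = -3, and a·π/3 + -3 = 2 gives a = 15/π, so
    z(θ) = (15/π) θ − 3.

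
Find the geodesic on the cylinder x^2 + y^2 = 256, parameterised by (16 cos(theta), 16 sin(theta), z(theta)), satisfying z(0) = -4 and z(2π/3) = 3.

Parameterise the cylinder of radius R = 16 as
    r(θ) = (16 cos θ, 16 sin θ, z(θ)).
The arc-length element is
    ds = sqrt(256 + (dz/dθ)^2) dθ,
so the Lagrangian is L = sqrt(256 + z'^2).
L depends on z' only, not on z or θ, so ∂L/∂z = 0 and
    ∂L/∂z' = z' / sqrt(256 + z'^2).
The Euler-Lagrange equation gives
    d/dθ( z' / sqrt(256 + z'^2) ) = 0,
so z' is constant. Integrating once:
    z(θ) = a θ + b,
a helix on the cylinder (a straight line when the cylinder is unrolled). The constants a, b are determined by the endpoint conditions.
With endpoint conditions z(0) = -4 and z(2π/3) = 3: from z(0) = b we get b = -4, and a·2π/3 + -4 = 3 gives a = 21/(2π), so
    z(θ) = (21/(2π)) θ − 4.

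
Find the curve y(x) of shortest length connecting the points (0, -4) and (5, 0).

Arc-length functional: J[y] = ∫ sqrt(1 + (y')^2) dx.
Lagrangian L = sqrt(1 + (y')^2) has no explicit y dependence, so ∂L/∂y = 0 and the Euler-Lagrange equation gives
    d/dx( y' / sqrt(1 + (y')^2) ) = 0  ⇒  y' / sqrt(1 + (y')^2) = const.
Hence y' is constant, so y(x) is affine.
Fitting the endpoints (0, -4) and (5, 0):
    slope m = (0 − (-4)) / (5 − 0) = 4/5,
    intercept c = (-4) − m·0 = -4.
Extremal: y(x) = (4/5) x - 4.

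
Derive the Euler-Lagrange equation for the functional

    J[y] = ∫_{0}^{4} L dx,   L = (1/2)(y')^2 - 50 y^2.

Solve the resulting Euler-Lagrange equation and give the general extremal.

The Lagrangian is L = (1/2)(y')^2 - 50 y^2.
∂L/∂y = -100y.
∂L/∂y' = y'.
The Euler-Lagrange equation d/dx(∂L/∂y') − ∂L/∂y = 0 becomes:
    y'' + 100 y = 0
General solution: y(x) = A sin(10x) + B cos(10x), where A and B are arbitrary constants fixed by the endpoint conditions.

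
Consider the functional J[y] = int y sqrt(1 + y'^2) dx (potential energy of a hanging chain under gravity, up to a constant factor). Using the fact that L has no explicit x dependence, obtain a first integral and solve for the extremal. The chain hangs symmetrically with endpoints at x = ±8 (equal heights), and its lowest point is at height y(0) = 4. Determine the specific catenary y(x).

The Lagrangian L(y, y') = y sqrt(1 + y'^2) has no explicit x dependence, so the Beltrami identity applies:
    L − y' ∂L/∂y' = C.
Compute ∂L/∂y' = y · y' / sqrt(1 + y'^2). Then
    L − y' ∂L/∂y'
    = y sqrt(1 + y'^2) − y · y'^2 / sqrt(1 + y'^2)
    = y (1 + y'^2 − y'^2) / sqrt(1 + y'^2)
    = y / sqrt(1 + y'^2) = C.
Squaring gives y^2 = C^2 (1 + y'^2), i.e.
    y'^2 = y^2 / C^2 − 1.
Separating variables,
    dy / sqrt(y^2 − C^2) = dx / C,
and integrating gives arccosh(y / C) = (x − a)/C, so
    y(x) = C cosh((x − a)/C),
the catenary. The constants C and a are fixed by the two endpoint conditions (and, for the hanging-chain problem, the length constraint selects C).
Now fit the given data. The endpoints x = ±8 are symmetric at equal height, so the catenary is even about its minimum: a = 0 and y(x) = C cosh(x/C). The lowest point is y(0) = C cosh(0) = C, and we are told y(0) = 4, so C = 4. Therefore
    y(x) = 4 cosh(x/4),
and at the endpoints
    y(±8) = 4 cosh(8/4).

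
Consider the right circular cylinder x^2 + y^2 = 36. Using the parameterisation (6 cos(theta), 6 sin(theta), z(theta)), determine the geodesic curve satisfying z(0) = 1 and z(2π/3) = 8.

Parameterise the cylinder of radius R = 6 as
    r(θ) = (6 cos θ, 6 sin θ, z(θ)).
The arc-length element is
    ds = sqrt(36 + (dz/dθ)^2) dθ,
so the Lagrangian is L = sqrt(36 + z'^2).
L depends on z' only, not on z or θ, so ∂L/∂z = 0 and
    ∂L/∂z' = z' / sqrt(36 + z'^2).
The Euler-Lagrange equation gives
    d/dθ( z' / sqrt(36 + z'^2) ) = 0,
so z' is constant. Integrating once:
    z(θ) = a θ + b,
a helix on the cylinder (a straight line when the cylinder is unrolled). The constants a, b are determined by the endpoint conditions.
With endpoint conditions z(0) = 1 and z(2π/3) = 8: from z(0) = b we get b = 1, and a·2π/3 + 1 = 8 gives a = 21/(2π), so
    z(θ) = (21/(2π)) θ + 1.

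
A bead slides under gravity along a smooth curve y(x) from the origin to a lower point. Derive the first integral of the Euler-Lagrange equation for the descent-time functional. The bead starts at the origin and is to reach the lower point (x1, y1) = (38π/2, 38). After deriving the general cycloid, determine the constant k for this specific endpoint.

The Lagrangian L = sqrt((1 + y'^2) / y) has no explicit x dependence, so the Beltrami identity applies:
    L − y' ∂L/∂y' = C.
Compute ∂L/∂y' = y' / sqrt(y (1 + y'^2)).
Substitute:
    sqrt((1 + y'^2)/y) − y'·y' / sqrt(y (1 + y'^2))
    = (1 + y'^2) / sqrt(y (1 + y'^2)) − y'^2 / sqrt(y (1 + y'^2))
    = 1 / sqrt(y (1 + y'^2)) = C.
Squaring and rearranging gives the first integral
    y (1 + y'^2) = 1/C^2 =: k   (constant).
Solving this first-order ODE by the substitution
    y = (k/2)(1 − cos θ)
yields the cycloid parameterisation
    x(θ) = (k/2)(θ − sin θ),   y(θ) = (k/2)(1 − cos θ).
The constant k is fixed by the endpoint condition.
Now fit the given lower endpoint (x1, y1) = (38π/2, 38). At the bottom of the first arch (θ = π), the parametric equations give
    y(π) = (k/2)(1 − cos π) = k,
    x(π) = (k/2)(π − sin π) = kπ/2.
Matching y(π) = 38 gives k = 38, consistent with x(π) = 38π/2. Therefore the specific cycloid is
    x(θ) = (38/2)(θ − sin θ),   y(θ) = (38/2)(1 − cos θ).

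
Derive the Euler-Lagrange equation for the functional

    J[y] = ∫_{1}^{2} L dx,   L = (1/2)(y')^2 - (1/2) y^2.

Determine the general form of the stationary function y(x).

The Lagrangian is L = (1/2)(y')^2 - (1/2) y^2.
∂L/∂y = -y.
∂L/∂y' = y'.
The Euler-Lagrange equation d/dx(∂L/∂y') − ∂L/∂y = 0 becomes:
    y'' + y = 0
General solution: y(x) = A sin(x) + B cos(x), where A and B are arbitrary constants fixed by the endpoint conditions.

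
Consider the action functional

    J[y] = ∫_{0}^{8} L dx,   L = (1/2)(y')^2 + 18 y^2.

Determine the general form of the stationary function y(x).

The Lagrangian is L = (1/2)(y')^2 + 18 y^2.
∂L/∂y = 36y.
∂L/∂y' = y'.
The Euler-Lagrange equation d/dx(∂L/∂y') − ∂L/∂y = 0 becomes:
    y'' - 36 y = 0
General solution: y(x) = A e^(6x) + B e^(-6x), where A and B are arbitrary constants fixed by the endpoint conditions.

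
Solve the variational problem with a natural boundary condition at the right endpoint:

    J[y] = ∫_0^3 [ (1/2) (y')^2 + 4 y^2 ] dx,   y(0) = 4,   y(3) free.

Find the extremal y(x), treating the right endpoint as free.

The Lagrangian L = (1/2) (y')^2 + 4 y^2 gives
    ∂L/∂y = 8 y,   ∂L/∂y' = y'.
Euler-Lagrange: y'' − 8 y = 0.
With k = sqrt(8), the general solution is
    y(x) = A cosh(sqrt(8) x) + B sinh(sqrt(8) x).
Fixed left endpoint y(0) = 4 ⇒ A = 4.
The right endpoint x = 3 is free, so the natural (transversality) condition is ∂L/∂y' |_{x=3} = 0, i.e. y'(3) = 0.
Compute y'(x) = A k sinh(k x) + B k cosh(k x), so
    y'(3) = A k sinh(k·3) + B k cosh(k·3) = 0
    ⇒ B = −A tanh(k·3) = − 4 tanh(sqrt(8)·3).
Therefore the extremal is
    y(x) = 4 cosh(sqrt(8) x) − 4 tanh(sqrt(8)·3) sinh(sqrt(8) x).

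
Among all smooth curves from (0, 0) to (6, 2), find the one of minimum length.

Arc-length functional: J[y] = ∫ sqrt(1 + (y')^2) dx.
Lagrangian L = sqrt(1 + (y')^2) has no explicit y dependence, so ∂L/∂y = 0 and the Euler-Lagrange equation gives
    d/dx( y' / sqrt(1 + (y')^2) ) = 0  ⇒  y' / sqrt(1 + (y')^2) = const.
Hence y' is constant, so y(x) is affine.
Fitting the endpoints (0, 0) and (6, 2):
    slope m = (2 − 0) / (6 − 0) = 1/3,
    intercept c = 0 − m·0 = 0.
Extremal: y(x) = (1/3) x.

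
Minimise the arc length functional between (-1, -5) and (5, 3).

Arc-length functional: J[y] = ∫ sqrt(1 + (y')^2) dx.
Lagrangian L = sqrt(1 + (y')^2) has no explicit y dependence, so ∂L/∂y = 0 and the Euler-Lagrange equation gives
    d/dx( y' / sqrt(1 + (y')^2) ) = 0  ⇒  y' / sqrt(1 + (y')^2) = const.
Hence y' is constant, so y(x) is affine.
Fitting the endpoints (-1, -5) and (5, 3):
    slope m = (3 − (-5)) / (5 − (-1)) = 4/3,
    intercept c = (-5) − m·(-1) = -11/3.
Extremal: y(x) = (4/3) x - 11/3.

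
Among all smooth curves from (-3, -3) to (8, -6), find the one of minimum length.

Arc-length functional: J[y] = ∫ sqrt(1 + (y')^2) dx.
Lagrangian L = sqrt(1 + (y')^2) has no explicit y dependence, so ∂L/∂y = 0 and the Euler-Lagrange equation gives
    d/dx( y' / sqrt(1 + (y')^2) ) = 0  ⇒  y' / sqrt(1 + (y')^2) = const.
Hence y' is constant, so y(x) is affine.
Fitting the endpoints (-3, -3) and (8, -6):
    slope m = ((-6) − (-3)) / (8 − (-3)) = -3/11,
    intercept c = (-3) − m·(-3) = -42/11.
Extremal: y(x) = (-3/11) x - 42/11.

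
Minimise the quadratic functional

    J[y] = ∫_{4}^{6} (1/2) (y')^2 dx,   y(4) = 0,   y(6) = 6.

The Lagrangian is L = (1/2) (y')^2.
Compute ∂L/∂y = 0, ∂L/∂y' = y'.
The Euler-Lagrange equation d/dx(∂L/∂y') − ∂L/∂y = 0 reduces to
    y'' = 0.
Its general solution is
    y(x) = A x + B,
with A, B fixed by the endpoint conditions.
Applying the endpoint conditions y(4) = 0 and y(6) = 6: solve A·4 + B = 0 and A·6 + B = 6. Subtracting gives A(6 − 4) = 6 − 0, so A = 3, and B = 0 − A·4 = -12. Therefore
    y(x) = 3 x - 12.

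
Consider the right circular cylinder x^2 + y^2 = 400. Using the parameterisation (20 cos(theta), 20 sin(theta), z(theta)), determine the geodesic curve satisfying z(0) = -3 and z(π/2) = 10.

Parameterise the cylinder of radius R = 20 as
    r(θ) = (20 cos θ, 20 sin θ, z(θ)).
The arc-length element is
    ds = sqrt(400 + (dz/dθ)^2) dθ,
so the Lagrangian is L = sqrt(400 + z'^2).
L depends on z' only, not on z or θ, so ∂L/∂z = 0 and
    ∂L/∂z' = z' / sqrt(400 + z'^2).
The Euler-Lagrange equation gives
    d/dθ( z' / sqrt(400 + z'^2) ) = 0,
so z' is constant. Integrating once:
    z(θ) = a θ + b,
a helix on the cylinder (a straight line when the cylinder is unrolled). The constants a, b are determined by the endpoint conditions.
With endpoint conditions z(0) = -3 and z(π/2) = 10: from z(0) = b we get b = -3, and a·π/2 + -3 = 10 gives a = 26/π, so
    z(θ) = (26/π) θ − 3.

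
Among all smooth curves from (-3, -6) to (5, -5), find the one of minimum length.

Arc-length functional: J[y] = ∫ sqrt(1 + (y')^2) dx.
Lagrangian L = sqrt(1 + (y')^2) has no explicit y dependence, so ∂L/∂y = 0 and the Euler-Lagrange equation gives
    d/dx( y' / sqrt(1 + (y')^2) ) = 0  ⇒  y' / sqrt(1 + (y')^2) = const.
Hence y' is constant, so y(x) is affine.
Fitting the endpoints (-3, -6) and (5, -5):
    slope m = ((-5) − (-6)) / (5 − (-3)) = 1/8,
    intercept c = (-6) − m·(-3) = -45/8.
Extremal: y(x) = (1/8) x - 45/8.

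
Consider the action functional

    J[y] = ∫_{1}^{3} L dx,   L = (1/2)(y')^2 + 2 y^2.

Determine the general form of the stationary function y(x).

The Lagrangian is L = (1/2)(y')^2 + 2 y^2.
∂L/∂y = 4y.
∂L/∂y' = y'.
The Euler-Lagrange equation d/dx(∂L/∂y') − ∂L/∂y = 0 becomes:
    y'' - 4 y = 0
General solution: y(x) = A e^(2x) + B e^(-2x), where A and B are arbitrary constants fixed by the endpoint conditions.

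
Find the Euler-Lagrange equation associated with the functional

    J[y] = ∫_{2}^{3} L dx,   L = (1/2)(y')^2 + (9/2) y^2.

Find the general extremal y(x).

The Lagrangian is L = (1/2)(y')^2 + (9/2) y^2.
∂L/∂y = 9y.
∂L/∂y' = y'.
The Euler-Lagrange equation d/dx(∂L/∂y') − ∂L/∂y = 0 becomes:
    y'' - 9 y = 0
General solution: y(x) = A e^(3x) + B e^(-3x), where A and B are arbitrary constants fixed by the endpoint conditions.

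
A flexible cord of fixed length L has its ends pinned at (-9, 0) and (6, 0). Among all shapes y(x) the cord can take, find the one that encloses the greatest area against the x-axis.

Set up the augmented Lagrangian using a multiplier λ for the length constraint:
    F(y, y') = y − λ sqrt(1 + y'^2).
F has no explicit x dependence, so the Beltrami identity yields a first integral
    F − y' ∂F/∂y' = C.
Compute ∂F/∂y' = −λ y' / sqrt(1 + y'^2). Then
    y − λ sqrt(1 + y'^2) + λ y'^2 / sqrt(1 + y'^2) = C
    ⇒  y − λ / sqrt(1 + y'^2) = C.
Solving for y' and integrating gives
    (x − a)^2 + (y − b)^2 = λ^2,
a circular arc of radius λ. The constants a, b are determined by the endpoint conditions y(-9) = y(6) = 0, and λ is fixed implicitly by the length constraint
    ∫_{-9}^{6} sqrt(1 + y'^2) dx = L.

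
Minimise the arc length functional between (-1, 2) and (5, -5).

Arc-length functional: J[y] = ∫ sqrt(1 + (y')^2) dx.
Lagrangian L = sqrt(1 + (y')^2) has no explicit y dependence, so ∂L/∂y = 0 and the Euler-Lagrange equation gives
    d/dx( y' / sqrt(1 + (y')^2) ) = 0  ⇒  y' / sqrt(1 + (y')^2) = const.
Hence y' is constant, so y(x) is affine.
Fitting the endpoints (-1, 2) and (5, -5):
    slope m = ((-5) − 2) / (5 − (-1)) = -7/6,
    intercept c = 2 − m·(-1) = 5/6.
Extremal: y(x) = (-7/6) x + 5/6.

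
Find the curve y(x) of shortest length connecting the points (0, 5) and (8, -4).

Arc-length functional: J[y] = ∫ sqrt(1 + (y')^2) dx.
Lagrangian L = sqrt(1 + (y')^2) has no explicit y dependence, so ∂L/∂y = 0 and the Euler-Lagrange equation gives
    d/dx( y' / sqrt(1 + (y')^2) ) = 0  ⇒  y' / sqrt(1 + (y')^2) = const.
Hence y' is constant, so y(x) is affine.
Fitting the endpoints (0, 5) and (8, -4):
    slope m = ((-4) − 5) / (8 − 0) = -9/8,
    intercept c = 5 − m·0 = 5.
Extremal: y(x) = (-9/8) x + 5.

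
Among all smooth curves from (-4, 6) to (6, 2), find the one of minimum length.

Arc-length functional: J[y] = ∫ sqrt(1 + (y')^2) dx.
Lagrangian L = sqrt(1 + (y')^2) has no explicit y dependence, so ∂L/∂y = 0 and the Euler-Lagrange equation gives
    d/dx( y' / sqrt(1 + (y')^2) ) = 0  ⇒  y' / sqrt(1 + (y')^2) = const.
Hence y' is constant, so y(x) is affine.
Fitting the endpoints (-4, 6) and (6, 2):
    slope m = (2 − 6) / (6 − (-4)) = -2/5,
    intercept c = 6 − m·(-4) = 22/5.
Extremal: y(x) = (-2/5) x + 22/5.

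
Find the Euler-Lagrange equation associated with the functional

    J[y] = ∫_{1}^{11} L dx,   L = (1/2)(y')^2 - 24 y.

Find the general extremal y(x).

The Lagrangian is L = (1/2)(y')^2 - 24 y.
∂L/∂y = -24.
∂L/∂y' = y'.
The Euler-Lagrange equation d/dx(∂L/∂y') − ∂L/∂y = 0 becomes:
    y'' + 24 = 0
General solution: y(x) = -12 x^2 + A x + B, where A and B are arbitrary constants fixed by the endpoint conditions.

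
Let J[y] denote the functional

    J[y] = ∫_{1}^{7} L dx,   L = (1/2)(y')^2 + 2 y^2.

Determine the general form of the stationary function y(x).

The Lagrangian is L = (1/2)(y')^2 + 2 y^2.
∂L/∂y = 4y.
∂L/∂y' = y'.
The Euler-Lagrange equation d/dx(∂L/∂y') − ∂L/∂y = 0 becomes:
    y'' - 4 y = 0
General solution: y(x) = A e^(2x) + B e^(-2x), where A and B are arbitrary constants fixed by the endpoint conditions.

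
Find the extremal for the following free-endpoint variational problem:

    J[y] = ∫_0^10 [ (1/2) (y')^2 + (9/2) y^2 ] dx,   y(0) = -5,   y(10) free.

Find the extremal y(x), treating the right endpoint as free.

The Lagrangian L = (1/2) (y')^2 + (9/2) y^2 gives
    ∂L/∂y = 9 y,   ∂L/∂y' = y'.
Euler-Lagrange: y'' − 9 y = 0.
With k = 3, the general solution is
    y(x) = A cosh(3 x) + B sinh(3 x).
Fixed left endpoint y(0) = -5 ⇒ A = -5.
The right endpoint x = 10 is free, so the natural (transversality) condition is ∂L/∂y' |_{x=10} = 0, i.e. y'(10) = 0.
Compute y'(x) = A k sinh(k x) + B k cosh(k x), so
    y'(10) = A k sinh(k·10) + B k cosh(k·10) = 0
    ⇒ B = −A tanh(k·10) = 5 tanh(3·10).
Therefore the extremal is
    y(x) = −5 cosh(3 x) + 5 tanh(3·10) sinh(3 x).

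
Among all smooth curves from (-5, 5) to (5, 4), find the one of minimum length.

Arc-length functional: J[y] = ∫ sqrt(1 + (y')^2) dx.
Lagrangian L = sqrt(1 + (y')^2) has no explicit y dependence, so ∂L/∂y = 0 and the Euler-Lagrange equation gives
    d/dx( y' / sqrt(1 + (y')^2) ) = 0  ⇒  y' / sqrt(1 + (y')^2) = const.
Hence y' is constant, so y(x) is affine.
Fitting the endpoints (-5, 5) and (5, 4):
    slope m = (4 − 5) / (5 − (-5)) = -1/10,
    intercept c = 5 − m·(-5) = 9/2.
Extremal: y(x) = (-1/10) x + 9/2.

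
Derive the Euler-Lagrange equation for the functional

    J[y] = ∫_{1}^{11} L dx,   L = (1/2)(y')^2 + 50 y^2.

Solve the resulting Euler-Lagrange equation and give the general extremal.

The Lagrangian is L = (1/2)(y')^2 + 50 y^2.
∂L/∂y = 100y.
∂L/∂y' = y'.
The Euler-Lagrange equation d/dx(∂L/∂y') − ∂L/∂y = 0 becomes:
    y'' - 100 y = 0
General solution: y(x) = A e^(10x) + B e^(-10x), where A and B are arbitrary constants fixed by the endpoint conditions.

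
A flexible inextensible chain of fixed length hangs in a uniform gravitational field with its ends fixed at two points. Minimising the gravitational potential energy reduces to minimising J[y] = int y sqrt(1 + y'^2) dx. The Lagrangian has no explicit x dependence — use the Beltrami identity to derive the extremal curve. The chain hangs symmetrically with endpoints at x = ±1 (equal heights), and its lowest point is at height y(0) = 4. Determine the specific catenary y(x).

The Lagrangian L(y, y') = y sqrt(1 + y'^2) has no explicit x dependence, so the Beltrami identity applies:
    L − y' ∂L/∂y' = C.
Compute ∂L/∂y' = y · y' / sqrt(1 + y'^2). Then
    L − y' ∂L/∂y'
    = y sqrt(1 + y'^2) − y · y'^2 / sqrt(1 + y'^2)
    = y (1 + y'^2 − y'^2) / sqrt(1 + y'^2)
    = y / sqrt(1 + y'^2) = C.
Squaring gives y^2 = C^2 (1 + y'^2), i.e.
    y'^2 = y^2 / C^2 − 1.
Separating variables,
    dy / sqrt(y^2 − C^2) = dx / C,
and integrating gives arccosh(y / C) = (x − a)/C, so
    y(x) = C cosh((x − a)/C),
the catenary. The constants C and a are fixed by the two endpoint conditions (and, for the hanging-chain problem, the length constraint selects C).
Now fit the given data. The endpoints x = ±1 are symmetric at equal height, so the catenary is even about its minimum: a = 0 and y(x) = C cosh(x/C). The lowest point is y(0) = C cosh(0) = C, and we are told y(0) = 4, so C = 4. Therefore
    y(x) = 4 cosh(x/4),
and at the endpoints
    y(±1) = 4 cosh(1/4).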